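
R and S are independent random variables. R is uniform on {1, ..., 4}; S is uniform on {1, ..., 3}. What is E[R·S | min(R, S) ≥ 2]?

15/2

Outcomes with min(R, S) ≥ 2: (2,2), (2,3), (3,2), (3,3), (4,2), (4,3), each with probability 1/12.
E[R·S | min(R, S) ≥ 2] = (4 + 6 + 6 + 9 + 8 + 12) / 6 = 15/2.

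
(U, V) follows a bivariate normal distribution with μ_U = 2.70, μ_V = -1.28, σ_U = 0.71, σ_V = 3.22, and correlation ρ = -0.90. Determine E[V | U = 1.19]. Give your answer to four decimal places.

E[V | U=x] = μ_V + ρ(σ_V/σ_U)(x − μ_U) for jointly normal variables.
E[V | U=1.19] = -1.28 + (-0.90)·(3.22/0.71)·(1.19 − (2.70)) = -1.28 + (-4.0817)·(-1.51) = 4.8834.

4.8834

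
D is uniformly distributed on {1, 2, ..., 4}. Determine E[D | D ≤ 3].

2

Given D ≤ 3, D is equally likely to be any of {1, 2, 3}.
E[D | D ≤ 3] = (1 + 2 + 3) / 3 = 2.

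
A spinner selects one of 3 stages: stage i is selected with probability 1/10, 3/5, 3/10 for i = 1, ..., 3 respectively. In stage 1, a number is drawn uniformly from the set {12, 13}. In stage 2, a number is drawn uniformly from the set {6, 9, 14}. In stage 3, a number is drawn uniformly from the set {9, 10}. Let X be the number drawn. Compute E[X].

E[X | stage 1] = (12+13)/2 = 25/2.
E[X | stage 2] = (6+9+14)/3 = 29/3.
E[X | stage 3] = (9+10)/2 = 19/2.
E[X] = (1/10)·(25/2) + (3/5)·(29/3) + (3/10)·(19/2) = 99/10.

99/10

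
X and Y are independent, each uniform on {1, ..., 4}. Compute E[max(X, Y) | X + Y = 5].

7/2

Outcomes with X + Y = 5: (1,4), (2,3), (3,2), (4,1), each with probability 1/16.
E[max(X, Y) | X + Y = 5] = (4 + 3 + 3 + 4) / 4 = 7/2.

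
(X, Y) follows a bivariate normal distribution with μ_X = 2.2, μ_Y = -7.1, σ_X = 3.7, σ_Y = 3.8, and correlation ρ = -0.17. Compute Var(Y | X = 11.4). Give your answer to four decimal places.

For a bivariate normal, Var(Y | X=x) = σ_Y²(1 − ρ²).
Var(Y | X=11.4) = (3.8)²·(1 − (-0.17)²) = 14.44·0.9711 = 14.0227.

14.0227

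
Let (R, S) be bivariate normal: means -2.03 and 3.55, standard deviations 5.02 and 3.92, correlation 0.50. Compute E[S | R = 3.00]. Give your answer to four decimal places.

The regression of S on R has slope ρ·σ_S/σ_R and passes through (μ_R, μ_S).
E[S | R=3.00] = 3.55 + (0.50)·(3.92/5.02)·(3.00 − (-2.03)) = 3.55 + (0.39044)·(5.03) = 5.5139.

5.5139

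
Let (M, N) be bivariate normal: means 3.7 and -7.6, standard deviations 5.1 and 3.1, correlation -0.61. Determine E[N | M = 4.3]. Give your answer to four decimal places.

E[N | M=x] = μ_N + ρ(σ_N/σ_M)(x − μ_M) for jointly normal variables.
E[N | M=4.3] = -7.6 + (-0.61)·(3.1/5.1)·(4.3 − (3.7)) = -7.6 + (-0.37078)·(0.6) = -7.8225.

-7.8225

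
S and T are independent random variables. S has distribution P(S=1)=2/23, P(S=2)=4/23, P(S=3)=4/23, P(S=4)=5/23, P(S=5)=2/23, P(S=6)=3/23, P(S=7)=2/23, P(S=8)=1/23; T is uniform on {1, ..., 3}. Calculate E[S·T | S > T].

P(S > T) = 17/23.
Summing ST·P(x,y) over outcomes with S > T gives 464/69.
E[S·T | S > T] = (464/69) / (17/23) = 464/51.

464/51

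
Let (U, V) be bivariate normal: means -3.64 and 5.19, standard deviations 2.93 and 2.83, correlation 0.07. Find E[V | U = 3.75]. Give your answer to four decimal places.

The regression of V on U has slope ρ·σ_V/σ_U and passes through (μ_U, μ_V).
E[V | U=3.75] = 5.19 + (0.07)·(2.83/2.93)·(3.75 − (-3.64)) = 5.19 + (0.067611)·(7.39) = 5.6896.

5.6896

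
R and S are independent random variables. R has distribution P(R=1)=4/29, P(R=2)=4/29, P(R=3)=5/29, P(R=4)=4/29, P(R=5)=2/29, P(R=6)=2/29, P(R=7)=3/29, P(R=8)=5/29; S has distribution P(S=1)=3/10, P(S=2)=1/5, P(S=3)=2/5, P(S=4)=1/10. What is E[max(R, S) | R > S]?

P(R > S) = 193/290.
Summing max(R,S)·P(x,y) over outcomes with R > S gives 37/10.
E[max(R, S) | R > S] = (37/10) / (193/290) = 1073/193.

1073/193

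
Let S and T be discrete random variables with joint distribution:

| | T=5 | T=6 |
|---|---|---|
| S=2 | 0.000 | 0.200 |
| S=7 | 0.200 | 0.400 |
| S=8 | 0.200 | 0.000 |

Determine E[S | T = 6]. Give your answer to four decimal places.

5.3333

P(T = 6) = 0.600.
Σ S·P over the event = 2·(0.200) + 7·(0.400) = 3.200.
E[S | T = 6] = (3.200) / (0.600) = 5.3333.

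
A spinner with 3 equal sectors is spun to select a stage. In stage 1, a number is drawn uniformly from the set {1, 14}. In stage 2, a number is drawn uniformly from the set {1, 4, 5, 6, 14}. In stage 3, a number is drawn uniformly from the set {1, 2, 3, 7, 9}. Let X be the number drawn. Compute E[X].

179/30

E[X | stage 1] = (1+14)/2 = 15/2.
E[X | stage 2] = (1+4+5+6+14)/5 = 6.
E[X | stage 3] = (1+2+3+7+9)/5 = 22/5.
By the law of total expectation,
E[X] = (1/3)·(15/2) + (1/3)·(6) + (1/3)·(22/5) = 179/30.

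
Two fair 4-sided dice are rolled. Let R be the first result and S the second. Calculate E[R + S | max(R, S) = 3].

24/5

Outcomes with max(R, S) = 3: (1,3), (2,3), (3,1), (3,2), (3,3), each with probability 1/16.
E[R + S | max(R, S) = 3] = (4 + 5 + 4 + 5 + 6) / 5 = 24/5.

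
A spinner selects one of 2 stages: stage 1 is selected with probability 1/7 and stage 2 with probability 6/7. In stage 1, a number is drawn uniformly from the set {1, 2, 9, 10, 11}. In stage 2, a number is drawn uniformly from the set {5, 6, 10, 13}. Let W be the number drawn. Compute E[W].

288/35

E[W | stage 1] = (1+2+9+10+11)/5 = 33/5.
E[W | stage 2] = (5+6+10+13)/4 = 17/2.
E[W] = (1/7)·(33/5) + (6/7)·(17/2) = 288/35.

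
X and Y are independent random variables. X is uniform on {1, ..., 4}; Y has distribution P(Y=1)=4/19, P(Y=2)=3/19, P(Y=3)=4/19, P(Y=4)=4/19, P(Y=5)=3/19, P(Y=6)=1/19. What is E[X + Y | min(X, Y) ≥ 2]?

20/3

P(min(X, Y) ≥ 2) = 45/76.
Summing (X+Y)·P(x,y) over outcomes with min(X, Y) ≥ 2 gives 75/19.
E[X + Y | min(X, Y) ≥ 2] = (75/19) / (45/76) = 20/3.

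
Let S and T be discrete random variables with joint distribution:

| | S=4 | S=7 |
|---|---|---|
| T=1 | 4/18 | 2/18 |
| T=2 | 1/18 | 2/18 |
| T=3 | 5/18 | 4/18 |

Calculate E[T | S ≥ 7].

P(S ≥ 7) = 4/9.
Σ T·P over the event = 1·(2/18) + 2·(2/18) + 3·(4/18) = 1.
E[T | S ≥ 7] = (1) / (4/9) = 9/4.

9/4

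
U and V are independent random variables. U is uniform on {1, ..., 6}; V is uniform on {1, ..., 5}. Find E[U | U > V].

P(U > V) = 1/2.
Summing U·P(x,y) over outcomes with U > V gives 7/3.
E[U | U > V] = (7/3) / (1/2) = 14/3.

14/3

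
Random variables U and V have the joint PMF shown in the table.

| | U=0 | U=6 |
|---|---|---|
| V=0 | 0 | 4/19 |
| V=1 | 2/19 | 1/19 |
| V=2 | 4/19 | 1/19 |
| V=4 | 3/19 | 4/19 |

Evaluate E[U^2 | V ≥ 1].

P(V ≥ 1) = 15/19.
Σ U^2·P over the event = 0·(2/19) + 0·(4/19) + 0·(3/19) + 36·(1/19) + 36·(1/19) + 36·(4/19) = 216/19.
E[U^2 | V ≥ 1] = (216/19) / (15/19) = 72/5.

72/5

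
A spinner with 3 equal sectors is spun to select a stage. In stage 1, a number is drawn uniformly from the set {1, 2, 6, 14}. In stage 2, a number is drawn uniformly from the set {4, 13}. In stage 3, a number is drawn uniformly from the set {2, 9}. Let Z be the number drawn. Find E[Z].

E[Z | stage 1] = (1+2+6+14)/4 = 23/4.
E[Z | stage 2] = (4+13)/2 = 17/2.
E[Z | stage 3] = (2+9)/2 = 11/2.
By the law of total expectation,
E[Z] = (1/3)·(23/4) + (1/3)·(17/2) + (1/3)·(11/2) = 79/12.

79/12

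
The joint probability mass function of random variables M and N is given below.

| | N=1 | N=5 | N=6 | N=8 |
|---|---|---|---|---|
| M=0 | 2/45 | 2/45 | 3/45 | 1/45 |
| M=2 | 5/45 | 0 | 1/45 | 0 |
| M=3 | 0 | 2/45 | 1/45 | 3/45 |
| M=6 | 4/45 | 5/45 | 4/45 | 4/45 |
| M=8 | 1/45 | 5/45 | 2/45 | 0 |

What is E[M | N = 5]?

P(N = 5) = 14/45.
Σ M·P over the event = 0·(2/45) + 3·(2/45) + 6·(5/45) + 8·(5/45) = 76/45.
E[M | N = 5] = (76/45) / (14/45) = 38/7.

38/7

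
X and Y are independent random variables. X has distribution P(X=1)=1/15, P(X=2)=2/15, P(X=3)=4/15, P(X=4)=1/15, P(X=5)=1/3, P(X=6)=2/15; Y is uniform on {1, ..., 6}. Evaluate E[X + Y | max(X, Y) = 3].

P(max(X, Y) = 3) = 1/6.
Summing (X+Y)·P(x,y) over outcomes with max(X, Y) = 3 gives 37/45.
E[X + Y | max(X, Y) = 3] = (37/45) / (1/6) = 74/15.

74/15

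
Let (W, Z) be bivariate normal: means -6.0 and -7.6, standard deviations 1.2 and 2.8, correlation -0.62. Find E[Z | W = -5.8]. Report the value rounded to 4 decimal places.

-7.8893

E[Z | W=x] = μ_Z + ρ(σ_Z/σ_W)(x − μ_W) for jointly normal variables.
E[Z | W=-5.8] = -7.6 + (-0.62)·(2.8/1.2)·(-5.8 − (-6.0)) = -7.6 + (-1.4467)·(0.2) = -7.8893.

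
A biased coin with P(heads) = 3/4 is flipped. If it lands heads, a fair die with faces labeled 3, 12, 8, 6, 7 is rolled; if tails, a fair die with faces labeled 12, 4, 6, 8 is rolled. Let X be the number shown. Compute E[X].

291/40

E[X | heads] = (3+12+8+6+7)/5 = 36/5.
E[X | tails] = (12+4+6+8)/4 = 15/2.
E[X] = (3/4)·(36/5) + (1/4)·(15/2) = 291/40.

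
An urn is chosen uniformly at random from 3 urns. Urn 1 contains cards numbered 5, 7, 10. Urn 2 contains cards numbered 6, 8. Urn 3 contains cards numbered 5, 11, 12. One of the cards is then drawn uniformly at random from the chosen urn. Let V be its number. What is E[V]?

E[V | urn 1] = (5+7+10)/3 = 22/3.
E[V | urn 2] = (6+8)/2 = 7.
E[V | urn 3] = (5+11+12)/3 = 28/3.
E[V] = (1/3)·(22/3) + (1/3)·(7) + (1/3)·(28/3) = 71/9.

71/9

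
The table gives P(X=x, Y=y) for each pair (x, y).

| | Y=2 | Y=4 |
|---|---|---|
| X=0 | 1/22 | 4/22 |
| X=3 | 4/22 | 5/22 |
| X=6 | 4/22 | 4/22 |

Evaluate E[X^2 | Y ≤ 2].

P(Y ≤ 2) = 9/22.
Σ X^2·P over the event = 0·(1/22) + 9·(4/22) + 36·(4/22) = 90/11.
E[X^2 | Y ≤ 2] = (90/11) / (9/22) = 20.

20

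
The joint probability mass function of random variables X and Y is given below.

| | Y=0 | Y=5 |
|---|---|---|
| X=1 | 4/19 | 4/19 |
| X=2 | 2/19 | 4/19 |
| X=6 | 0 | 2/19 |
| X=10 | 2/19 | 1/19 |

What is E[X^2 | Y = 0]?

53/2

P(Y = 0) = 8/19.
Summing X^2·P(X=x,Y=y) over the conditioning event gives 212/19.
E[X^2 | Y = 0] = (212/19) / (8/19) = 53/2.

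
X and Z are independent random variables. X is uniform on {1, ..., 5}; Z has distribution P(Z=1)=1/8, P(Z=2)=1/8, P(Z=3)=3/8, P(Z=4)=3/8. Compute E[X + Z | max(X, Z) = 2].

10/3

P(max(X, Z) = 2) = 3/40.
Summing (X+Z)·P(x,y) over outcomes with max(X, Z) = 2 gives 1/4.
E[X + Z | max(X, Z) = 2] = (1/4) / (3/40) = 10/3.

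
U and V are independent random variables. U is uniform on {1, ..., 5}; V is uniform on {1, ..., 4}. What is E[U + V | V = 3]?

Outcomes with V = 3: (1,3), (2,3), (3,3), (4,3), (5,3), each with probability 1/20.
E[U + V | V = 3] = (4 + 5 + 6 + 7 + 8) / 5 = 6.

6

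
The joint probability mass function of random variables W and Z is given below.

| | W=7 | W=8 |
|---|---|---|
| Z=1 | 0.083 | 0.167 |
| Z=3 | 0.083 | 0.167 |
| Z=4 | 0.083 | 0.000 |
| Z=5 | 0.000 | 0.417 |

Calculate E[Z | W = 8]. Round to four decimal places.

3.6658

P(W = 8) = 0.751.
Σ Z·P over the event = 1·(0.167) + 3·(0.167) + 5·(0.417) = 2.753.
E[Z | W = 8] = (2.753) / (0.751) = 3.6658.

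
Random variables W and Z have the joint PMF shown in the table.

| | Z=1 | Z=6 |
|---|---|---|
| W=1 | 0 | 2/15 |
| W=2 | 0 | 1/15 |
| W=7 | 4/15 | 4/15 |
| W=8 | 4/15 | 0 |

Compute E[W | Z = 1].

P(Z = 1) = 8/15.
Σ W·P over the event = 7·(4/15) + 8·(4/15) = 4.
E[W | Z = 1] = (4) / (8/15) = 15/2.

15/2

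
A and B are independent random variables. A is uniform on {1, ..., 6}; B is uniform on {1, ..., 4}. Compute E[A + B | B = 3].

13/2

Outcomes with B = 3: (1,3), (2,3), (3,3), (4,3), (5,3), (6,3), each with probability 1/24.
E[A + B | B = 3] = (4 + 5 + 6 + 7 + 8 + 9) / 6 = 13/2.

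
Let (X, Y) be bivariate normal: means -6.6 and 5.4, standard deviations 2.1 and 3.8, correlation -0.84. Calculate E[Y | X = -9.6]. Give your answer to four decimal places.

E[Y | X=x] = μ_Y + ρ(σ_Y/σ_X)(x − μ_X) for jointly normal variables.
E[Y | X=-9.6] = 5.4 + (-0.84)·(3.8/2.1)·(-9.6 − (-6.6)) = 5.4 + (-1.52)·(-3) = 9.9600.

9.9600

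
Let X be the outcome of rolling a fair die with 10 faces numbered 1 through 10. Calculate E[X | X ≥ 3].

Given X ≥ 3, X is equally likely to be any of {3, 4, 5, 6, 7, 8, 9, 10}.
E[X | X ≥ 3] = (3 + 4 + 5 + 6 + 7 + 8 + 9 + 10) / 8 = 13/2.

13/2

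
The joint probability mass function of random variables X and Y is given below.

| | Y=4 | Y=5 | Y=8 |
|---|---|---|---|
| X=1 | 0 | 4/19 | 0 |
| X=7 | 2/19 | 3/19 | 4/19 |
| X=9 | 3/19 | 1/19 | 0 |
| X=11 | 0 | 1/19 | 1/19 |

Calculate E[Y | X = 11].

P(X = 11) = 2/19.
Σ Y·P over the event = 5·(1/19) + 8·(1/19) = 13/19.
E[Y | X = 11] = (13/19) / (2/19) = 13/2.

13/2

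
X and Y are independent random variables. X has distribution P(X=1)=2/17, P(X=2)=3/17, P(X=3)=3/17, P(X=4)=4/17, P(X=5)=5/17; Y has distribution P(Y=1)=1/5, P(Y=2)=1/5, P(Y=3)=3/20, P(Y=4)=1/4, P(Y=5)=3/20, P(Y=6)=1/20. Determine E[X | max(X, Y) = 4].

P(max(X, Y) = 4) = 26/85.
Summing X·P(x,y) over outcomes with max(X, Y) = 4 gives 341/340.
E[X | max(X, Y) = 4] = (341/340) / (26/85) = 341/104.

341/104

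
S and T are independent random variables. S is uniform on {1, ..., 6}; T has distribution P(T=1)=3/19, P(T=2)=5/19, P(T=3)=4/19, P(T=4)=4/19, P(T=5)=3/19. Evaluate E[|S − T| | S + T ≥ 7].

P(S + T ≥ 7) = 28/57.
Summing |S−T|·P(x,y) over outcomes with S + T ≥ 7 gives 37/38.
E[|S − T| | S + T ≥ 7] = (37/38) / (28/57) = 111/56.

111/56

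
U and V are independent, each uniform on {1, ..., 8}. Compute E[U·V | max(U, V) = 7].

343/13

P(max(U, V) = 7) = 13/64.
Summing UV·P(x,y) over outcomes with max(U, V) = 7 gives 343/64.
E[U·V | max(U, V) = 7] = (343/64) / (13/64) = 343/13.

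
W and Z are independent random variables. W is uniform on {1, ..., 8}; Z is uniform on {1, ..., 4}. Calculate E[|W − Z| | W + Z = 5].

2

Outcomes with W + Z = 5: (1,4), (2,3), (3,2), (4,1), each with probability 1/32.
E[|W − Z| | W + Z = 5] = (3 + 1 + 1 + 3) / 4 = 2.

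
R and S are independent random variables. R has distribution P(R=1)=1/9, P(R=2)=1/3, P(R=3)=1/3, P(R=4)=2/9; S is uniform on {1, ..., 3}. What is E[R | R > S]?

P(R > S) = 5/9.
Summing R·P(x,y) over outcomes with R > S gives 16/9.
E[R | R > S] = (16/9) / (5/9) = 16/5.

16/5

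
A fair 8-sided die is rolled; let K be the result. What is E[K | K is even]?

Given K is even, K is equally likely to be any of {2, 4, 6, 8}.
E[K | K is even] = (2 + 4 + 6 + 8) / 4 = 5.

5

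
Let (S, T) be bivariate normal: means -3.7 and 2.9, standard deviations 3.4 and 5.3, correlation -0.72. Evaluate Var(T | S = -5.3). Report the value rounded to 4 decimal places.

For a bivariate normal, Var(T | S=x) = σ_T²(1 − ρ²).
Var(T | S=-5.3) = (5.3)²·(1 − (-0.72)²) = 28.09·0.4816 = 13.5281.

13.5281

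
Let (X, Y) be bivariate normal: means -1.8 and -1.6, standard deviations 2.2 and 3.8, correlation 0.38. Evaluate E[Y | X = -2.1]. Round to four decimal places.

The regression of Y on X has slope ρ·σ_Y/σ_X and passes through (μ_X, μ_Y).
E[Y | X=-2.1] = -1.6 + (0.38)·(3.8/2.2)·(-2.1 − (-1.8)) = -1.6 + (0.65636)·(-0.3) = -1.7969.

-1.7969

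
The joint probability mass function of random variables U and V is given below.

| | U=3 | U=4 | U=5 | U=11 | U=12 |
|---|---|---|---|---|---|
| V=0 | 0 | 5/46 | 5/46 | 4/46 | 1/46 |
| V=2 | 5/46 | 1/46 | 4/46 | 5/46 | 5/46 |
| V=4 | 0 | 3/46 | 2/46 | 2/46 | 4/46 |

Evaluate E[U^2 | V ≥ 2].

2402/31

P(V ≥ 2) = 31/46.
Summing U^2·P(U=x,V=y) over the conditioning event gives 1201/23.
E[U^2 | V ≥ 2] = (1201/23) / (31/46) = 2402/31.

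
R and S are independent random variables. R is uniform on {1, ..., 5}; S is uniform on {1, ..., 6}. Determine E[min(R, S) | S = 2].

9/5

Outcomes with S = 2: (1,2), (2,2), (3,2), (4,2), (5,2), each with probability 1/30.
E[min(R, S) | S = 2] = (1 + 2 + 2 + 2 + 2) / 5 = 9/5.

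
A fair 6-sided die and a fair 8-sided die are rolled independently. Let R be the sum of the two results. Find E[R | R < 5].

10/3

P(R < 5) = 1/8.
Σ over the event: 2·1/48 + 3·1/24 + 4·1/16 = 5/12.
E[R | R < 5] = (5/12) / (1/8) = 10/3.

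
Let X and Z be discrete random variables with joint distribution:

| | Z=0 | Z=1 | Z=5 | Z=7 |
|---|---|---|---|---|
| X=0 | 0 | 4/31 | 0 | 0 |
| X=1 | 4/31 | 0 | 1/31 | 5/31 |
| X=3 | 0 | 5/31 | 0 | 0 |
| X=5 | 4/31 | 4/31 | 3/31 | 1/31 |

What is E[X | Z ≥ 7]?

5/3

P(Z ≥ 7) = 6/31.
Summing X·P(X=x,Z=y) over the conditioning event gives 10/31.
E[X | Z ≥ 7] = (10/31) / (6/31) = 5/3.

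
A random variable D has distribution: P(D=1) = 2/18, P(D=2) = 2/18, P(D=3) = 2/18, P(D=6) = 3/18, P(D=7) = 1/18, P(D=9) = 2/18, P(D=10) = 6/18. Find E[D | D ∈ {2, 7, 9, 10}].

P(D ∈ {2, 7, 9, 10}) = 11/18.
Σ over the event: 2·1/9 + 7·1/18 + 9·1/9 + 10·1/3 = 89/18.
E[D | D ∈ {2, 7, 9, 10}] = (89/18) / (11/18) = 89/11.

89/11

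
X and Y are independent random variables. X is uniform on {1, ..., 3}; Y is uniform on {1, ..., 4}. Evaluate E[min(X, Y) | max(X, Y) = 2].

Outcomes with max(X, Y) = 2: (1,2), (2,1), (2,2), each with probability 1/12.
E[min(X, Y) | max(X, Y) = 2] = (1 + 1 + 2) / 3 = 4/3.

4/3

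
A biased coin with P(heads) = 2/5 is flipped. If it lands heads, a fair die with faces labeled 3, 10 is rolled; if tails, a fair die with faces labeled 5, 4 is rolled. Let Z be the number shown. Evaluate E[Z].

53/10

E[Z | heads] = (3+10)/2 = 13/2.
E[Z | tails] = (5+4)/2 = 9/2.
By the law of total expectation,
E[Z] = (2/5)·(13/2) + (3/5)·(9/2) = 53/10.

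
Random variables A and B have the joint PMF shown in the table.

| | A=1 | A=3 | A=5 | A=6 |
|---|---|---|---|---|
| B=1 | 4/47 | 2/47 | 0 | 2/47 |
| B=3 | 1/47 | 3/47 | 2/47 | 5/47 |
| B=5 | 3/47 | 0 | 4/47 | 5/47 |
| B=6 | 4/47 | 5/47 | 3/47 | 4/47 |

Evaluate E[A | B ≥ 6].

P(B ≥ 6) = 16/47.
Σ A·P over the event = 1·(4/47) + 3·(5/47) + 5·(3/47) + 6·(4/47) = 58/47.
E[A | B ≥ 6] = (58/47) / (16/47) = 29/8.

29/8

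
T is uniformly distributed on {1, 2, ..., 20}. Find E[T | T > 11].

16

Given T > 11, T is equally likely to be any of {12, 13, 14, 15, 16, 17, 18, 19, 20}.
E[T | T > 11] = (12 + 13 + 14 + 15 + 16 + 17 + 18 + 19 + 20) / 9 = 16.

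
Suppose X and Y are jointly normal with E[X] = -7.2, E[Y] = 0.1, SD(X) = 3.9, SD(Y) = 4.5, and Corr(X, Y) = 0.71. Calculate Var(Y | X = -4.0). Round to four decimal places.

10.0420

For a bivariate normal, Var(Y | X=x) = σ_Y²(1 − ρ²).
Var(Y | X=-4.0) = (4.5)²·(1 − (0.71)²) = 20.25·0.4959 = 10.0420.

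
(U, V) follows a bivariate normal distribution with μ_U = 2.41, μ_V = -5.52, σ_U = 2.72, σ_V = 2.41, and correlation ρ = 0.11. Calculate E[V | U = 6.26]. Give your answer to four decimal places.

-5.1448

E[V | U=x] = μ_V + ρ(σ_V/σ_U)(x − μ_U) for jointly normal variables.
E[V | U=6.26] = -5.52 + (0.11)·(2.41/2.72)·(6.26 − (2.41)) = -5.52 + (0.097463)·(3.85) = -5.1448.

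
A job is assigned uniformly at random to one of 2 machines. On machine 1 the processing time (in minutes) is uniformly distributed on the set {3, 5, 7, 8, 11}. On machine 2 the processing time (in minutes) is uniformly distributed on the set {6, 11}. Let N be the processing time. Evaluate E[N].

E[N | machine 1] = (3+5+7+8+11)/5 = 34/5.
E[N | machine 2] = (6+11)/2 = 17/2.
By the law of total expectation,
E[N] = (1/2)·(34/5) + (1/2)·(17/2) = 153/20.

153/20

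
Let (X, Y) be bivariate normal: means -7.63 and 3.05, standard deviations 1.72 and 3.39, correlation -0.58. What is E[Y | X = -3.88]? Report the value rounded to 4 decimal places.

E[Y | X=x] = μ_Y + ρ(σ_Y/σ_X)(x − μ_X) for jointly normal variables.
E[Y | X=-3.88] = 3.05 + (-0.58)·(3.39/1.72)·(-3.88 − (-7.63)) = 3.05 + (-1.14314)·(3.75) = -1.2368.

-1.2368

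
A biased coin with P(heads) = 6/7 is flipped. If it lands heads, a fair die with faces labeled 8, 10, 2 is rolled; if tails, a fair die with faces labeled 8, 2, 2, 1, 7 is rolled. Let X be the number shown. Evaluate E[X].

44/7

E[X | heads] = (8+10+2)/3 = 20/3.
E[X | tails] = (8+2+2+1+7)/5 = 4.
E[X] = (6/7)·(20/3) + (1/7)·(4) = 44/7.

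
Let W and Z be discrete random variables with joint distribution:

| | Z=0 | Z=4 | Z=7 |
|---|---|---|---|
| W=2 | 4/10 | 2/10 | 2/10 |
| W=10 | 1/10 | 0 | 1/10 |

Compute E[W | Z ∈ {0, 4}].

P(Z ∈ {0, 4}) = 7/10.
Σ W·P over the event = 2·(4/10) + 2·(2/10) + 10·(1/10) = 11/5.
E[W | Z ∈ {0, 4}] = (11/5) / (7/10) = 22/7.

22/7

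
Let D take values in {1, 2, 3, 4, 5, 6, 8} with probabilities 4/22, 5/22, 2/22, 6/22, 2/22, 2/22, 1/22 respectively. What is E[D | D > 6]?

8

P(D > 6) = 1/22.
Σ over the event: 8·1/22 = 4/11.
E[D | D > 6] = (4/11) / (1/22) = 8.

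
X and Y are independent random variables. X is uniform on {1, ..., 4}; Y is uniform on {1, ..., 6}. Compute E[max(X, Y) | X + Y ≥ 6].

P(X + Y ≥ 6) = 7/12.
Summing max(X,Y)·P(x,y) over outcomes with X + Y ≥ 6 gives 67/24.
E[max(X, Y) | X + Y ≥ 6] = (67/24) / (7/12) = 67/14.

67/14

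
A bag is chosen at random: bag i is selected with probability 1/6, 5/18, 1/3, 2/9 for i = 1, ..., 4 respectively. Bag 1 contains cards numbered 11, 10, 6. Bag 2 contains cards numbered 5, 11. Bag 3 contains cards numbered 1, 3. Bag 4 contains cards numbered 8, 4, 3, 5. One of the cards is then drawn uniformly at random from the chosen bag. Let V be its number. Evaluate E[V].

11/2

E[V | bag 1] = (11+10+6)/3 = 9.
E[V | bag 2] = (5+11)/2 = 8.
E[V | bag 3] = (1+3)/2 = 2.
E[V | bag 4] = (8+4+3+5)/4 = 5.
E[V] = (1/6)·(9) + (5/18)·(8) + (1/3)·(2) + (2/9)·(5) = 11/2.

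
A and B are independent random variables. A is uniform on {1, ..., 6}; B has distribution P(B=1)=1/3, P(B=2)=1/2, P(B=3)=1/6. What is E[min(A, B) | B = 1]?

P(B = 1) = 1/3.
Summing min(A,B)·P(x,y) over outcomes with B = 1 gives 1/3.
E[min(A, B) | B = 1] = (1/3) / (1/3) = 1.

1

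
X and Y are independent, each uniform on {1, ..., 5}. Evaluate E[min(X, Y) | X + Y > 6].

Outcomes with X + Y > 6: (2,5), (3,4), (3,5), (4,3), (4,4), (4,5), (5,2), (5,3), (5,4), (5,5), each with probability 1/25.
E[min(X, Y) | X + Y > 6] = (2 + 3 + 3 + 3 + 4 + 4 + 2 + 3 + 4 + 5) / 10 = 33/10.

33/10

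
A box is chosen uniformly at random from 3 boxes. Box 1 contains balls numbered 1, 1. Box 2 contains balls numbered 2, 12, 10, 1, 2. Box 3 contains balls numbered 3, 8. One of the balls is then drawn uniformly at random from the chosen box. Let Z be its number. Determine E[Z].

119/30

E[Z | box 1] = (1+1)/2 = 1.
E[Z | box 2] = (2+12+10+1+2)/5 = 27/5.
E[Z | box 3] = (3+8)/2 = 11/2.
E[Z] = (1/3)·(1) + (1/3)·(27/5) + (1/3)·(11/2) = 119/30.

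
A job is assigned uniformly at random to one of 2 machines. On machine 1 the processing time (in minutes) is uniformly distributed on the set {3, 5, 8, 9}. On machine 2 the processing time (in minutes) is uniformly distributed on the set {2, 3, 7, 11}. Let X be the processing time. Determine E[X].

6

E[X | machine 1] = (3+5+8+9)/4 = 25/4.
E[X | machine 2] = (2+3+7+11)/4 = 23/4.
E[X] = (1/2)·(25/4) + (1/2)·(23/4) = 6.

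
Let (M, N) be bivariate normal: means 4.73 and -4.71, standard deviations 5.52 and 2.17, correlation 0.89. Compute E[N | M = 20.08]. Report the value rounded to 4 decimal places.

For a bivariate normal, E[N | M=x] = μ_N + ρ·(σ_N/σ_M)·(x − μ_M).
E[N | M=20.08] = -4.71 + (0.89)·(2.17/5.52)·(20.08 − (4.73)) = -4.71 + (0.349873)·(15.35) = 0.6606.

0.6606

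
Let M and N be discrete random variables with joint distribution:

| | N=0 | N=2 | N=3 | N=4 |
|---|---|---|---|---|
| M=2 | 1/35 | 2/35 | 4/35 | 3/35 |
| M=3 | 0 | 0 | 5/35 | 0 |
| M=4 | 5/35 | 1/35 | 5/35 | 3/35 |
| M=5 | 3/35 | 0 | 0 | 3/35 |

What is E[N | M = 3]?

P(M = 3) = 1/7.
Summing N·P(M=x,N=y) over the conditioning event gives 3/7.
E[N | M = 3] = (3/7) / (1/7) = 3.

3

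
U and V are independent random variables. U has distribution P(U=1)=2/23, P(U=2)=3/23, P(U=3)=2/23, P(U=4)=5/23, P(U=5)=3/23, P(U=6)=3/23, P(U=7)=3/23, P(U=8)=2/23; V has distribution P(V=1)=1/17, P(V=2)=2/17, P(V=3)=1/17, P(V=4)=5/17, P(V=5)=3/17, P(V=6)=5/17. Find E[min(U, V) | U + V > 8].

P(U + V > 8) = 213/391.
Summing min(U,V)·P(x,y) over outcomes with U + V > 8 gives 936/391.
E[min(U, V) | U + V > 8] = (936/391) / (213/391) = 312/71.

312/71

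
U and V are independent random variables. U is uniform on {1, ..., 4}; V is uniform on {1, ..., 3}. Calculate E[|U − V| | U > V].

5/3

Outcomes with U > V: (2,1), (3,1), (3,2), (4,1), (4,2), (4,3), each with probability 1/12.
E[|U − V| | U > V] = (1 + 2 + 1 + 3 + 2 + 1) / 6 = 5/3.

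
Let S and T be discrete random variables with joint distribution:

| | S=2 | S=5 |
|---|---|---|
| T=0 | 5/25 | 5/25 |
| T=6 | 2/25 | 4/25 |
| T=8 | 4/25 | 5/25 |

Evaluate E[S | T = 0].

P(T = 0) = 2/5.
Σ S·P over the event = 2·(5/25) + 5·(5/25) = 7/5.
E[S | T = 0] = (7/5) / (2/5) = 7/2.

7/2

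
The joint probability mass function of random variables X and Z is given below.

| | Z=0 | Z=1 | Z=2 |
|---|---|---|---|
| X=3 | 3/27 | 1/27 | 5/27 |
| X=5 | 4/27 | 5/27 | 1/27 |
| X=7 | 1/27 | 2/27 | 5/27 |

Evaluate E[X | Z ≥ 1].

P(Z ≥ 1) = 19/27.
Σ X·P over the event = 3·(1/27) + 3·(5/27) + 5·(5/27) + 5·(1/27) + 7·(2/27) + 7·(5/27) = 97/27.
E[X | Z ≥ 1] = (97/27) / (19/27) = 97/19.

97/19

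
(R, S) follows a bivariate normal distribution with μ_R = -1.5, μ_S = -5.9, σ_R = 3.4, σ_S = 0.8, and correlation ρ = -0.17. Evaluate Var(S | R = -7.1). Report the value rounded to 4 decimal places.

For a bivariate normal, Var(S | R=x) = σ_S²(1 − ρ²).
Var(S | R=-7.1) = (0.8)²·(1 − (-0.17)²) = 0.64·0.9711 = 0.6215.

0.6215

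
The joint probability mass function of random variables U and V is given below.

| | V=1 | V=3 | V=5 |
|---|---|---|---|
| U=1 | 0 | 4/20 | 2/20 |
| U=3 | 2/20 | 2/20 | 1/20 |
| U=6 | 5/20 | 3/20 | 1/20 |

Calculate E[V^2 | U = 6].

P(U = 6) = 9/20.
Σ V^2·P over the event = 1·(5/20) + 9·(3/20) + 25·(1/20) = 57/20.
E[V^2 | U = 6] = (57/20) / (9/20) = 19/3.

19/3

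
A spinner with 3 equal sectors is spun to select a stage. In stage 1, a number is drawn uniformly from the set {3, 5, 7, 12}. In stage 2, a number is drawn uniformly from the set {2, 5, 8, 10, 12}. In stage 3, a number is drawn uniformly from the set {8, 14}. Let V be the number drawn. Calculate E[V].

503/60

E[V | stage 1] = (3+5+7+12)/4 = 27/4.
E[V | stage 2] = (2+5+8+10+12)/5 = 37/5.
E[V | stage 3] = (8+14)/2 = 11.
By the law of total expectation,
E[V] = (1/3)·(27/4) + (1/3)·(37/5) + (1/3)·(11) = 503/60.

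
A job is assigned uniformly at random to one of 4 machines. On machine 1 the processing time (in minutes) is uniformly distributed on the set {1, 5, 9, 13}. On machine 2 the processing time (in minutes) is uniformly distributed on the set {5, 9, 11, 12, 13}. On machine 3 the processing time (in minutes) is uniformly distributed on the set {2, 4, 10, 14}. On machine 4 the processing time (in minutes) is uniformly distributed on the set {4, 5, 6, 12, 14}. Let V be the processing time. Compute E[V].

E[V | machine 1] = (1+5+9+13)/4 = 7.
E[V | machine 2] = (5+9+11+12+13)/5 = 10.
E[V | machine 3] = (2+4+10+14)/4 = 15/2.
E[V | machine 4] = (4+5+6+12+14)/5 = 41/5.
By the law of total expectation,
E[V] = (1/4)·(7) + (1/4)·(10) + (1/4)·(15/2) + (1/4)·(41/5) = 327/40.

327/40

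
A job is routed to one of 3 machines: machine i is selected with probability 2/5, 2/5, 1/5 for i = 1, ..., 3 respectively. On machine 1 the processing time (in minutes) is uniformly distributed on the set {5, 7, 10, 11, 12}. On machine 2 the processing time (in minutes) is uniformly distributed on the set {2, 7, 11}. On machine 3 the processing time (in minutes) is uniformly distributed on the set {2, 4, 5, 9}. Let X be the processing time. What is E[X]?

E[X | machine 1] = (5+7+10+11+12)/5 = 9.
E[X | machine 2] = (2+7+11)/3 = 20/3.
E[X | machine 3] = (2+4+5+9)/4 = 5.
By the law of total expectation,
E[X] = (2/5)·(9) + (2/5)·(20/3) + (1/5)·(5) = 109/15.

109/15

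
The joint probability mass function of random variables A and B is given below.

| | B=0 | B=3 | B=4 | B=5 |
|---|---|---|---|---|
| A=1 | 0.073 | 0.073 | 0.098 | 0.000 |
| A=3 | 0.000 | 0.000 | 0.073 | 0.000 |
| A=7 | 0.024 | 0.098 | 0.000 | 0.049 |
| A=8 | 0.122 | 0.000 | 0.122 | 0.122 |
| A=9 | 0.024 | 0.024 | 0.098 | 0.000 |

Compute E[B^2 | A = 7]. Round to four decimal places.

P(A = 7) = 0.171.
Σ B^2·P over the event = 0·(0.024) + 9·(0.098) + 25·(0.049) = 2.107.
E[B^2 | A = 7] = (2.107) / (0.171) = 12.3216.

12.3216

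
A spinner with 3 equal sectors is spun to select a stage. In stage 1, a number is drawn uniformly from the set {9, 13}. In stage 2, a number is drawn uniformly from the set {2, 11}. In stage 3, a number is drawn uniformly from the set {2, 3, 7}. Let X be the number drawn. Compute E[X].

43/6

E[X | stage 1] = (9+13)/2 = 11.
E[X | stage 2] = (2+11)/2 = 13/2.
E[X | stage 3] = (2+3+7)/3 = 4.
E[X] = (1/3)·(11) + (1/3)·(13/2) + (1/3)·(4) = 43/6.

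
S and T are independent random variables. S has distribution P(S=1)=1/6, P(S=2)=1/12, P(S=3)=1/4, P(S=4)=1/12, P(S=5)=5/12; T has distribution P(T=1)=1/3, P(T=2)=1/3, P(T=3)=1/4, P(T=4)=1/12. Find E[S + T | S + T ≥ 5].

332/51

P(S + T ≥ 5) = 17/24.
Summing (S+T)·P(x,y) over outcomes with S + T ≥ 5 gives 83/18.
E[S + T | S + T ≥ 5] = (83/18) / (17/24) = 332/51.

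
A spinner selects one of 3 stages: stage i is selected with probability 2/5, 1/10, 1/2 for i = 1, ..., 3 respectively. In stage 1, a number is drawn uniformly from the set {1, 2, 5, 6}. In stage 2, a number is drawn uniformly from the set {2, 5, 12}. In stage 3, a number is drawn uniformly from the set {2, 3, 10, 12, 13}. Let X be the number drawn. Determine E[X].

181/30

E[X | stage 1] = (1+2+5+6)/4 = 7/2.
E[X | stage 2] = (2+5+12)/3 = 19/3.
E[X | stage 3] = (2+3+10+12+13)/5 = 8.
E[X] = (2/5)·(7/2) + (1/10)·(19/3) + (1/2)·(8) = 181/30.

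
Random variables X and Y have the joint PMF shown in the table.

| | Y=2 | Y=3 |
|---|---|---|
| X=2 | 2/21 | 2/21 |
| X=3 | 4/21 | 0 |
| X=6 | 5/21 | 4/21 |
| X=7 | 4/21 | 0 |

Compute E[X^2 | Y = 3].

P(Y = 3) = 2/7.
Σ X^2·P over the event = 4·(2/21) + 36·(4/21) = 152/21.
E[X^2 | Y = 3] = (152/21) / (2/7) = 76/3.

76/3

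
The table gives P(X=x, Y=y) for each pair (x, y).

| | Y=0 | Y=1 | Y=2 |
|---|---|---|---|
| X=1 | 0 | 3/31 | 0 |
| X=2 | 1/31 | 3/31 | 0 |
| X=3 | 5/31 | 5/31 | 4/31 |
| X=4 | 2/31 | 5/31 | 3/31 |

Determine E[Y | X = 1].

P(X = 1) = 3/31.
Σ Y·P over the event = 1·(3/31) = 3/31.
E[Y | X = 1] = (3/31) / (3/31) = 1.

1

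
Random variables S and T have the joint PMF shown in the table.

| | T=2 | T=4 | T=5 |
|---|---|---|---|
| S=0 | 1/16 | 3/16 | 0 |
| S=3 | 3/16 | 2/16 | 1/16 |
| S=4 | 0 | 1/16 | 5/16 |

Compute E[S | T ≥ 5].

P(T ≥ 5) = 3/8.
Σ S·P over the event = 3·(1/16) + 4·(5/16) = 23/16.
E[S | T ≥ 5] = (23/16) / (3/8) = 23/6.

23/6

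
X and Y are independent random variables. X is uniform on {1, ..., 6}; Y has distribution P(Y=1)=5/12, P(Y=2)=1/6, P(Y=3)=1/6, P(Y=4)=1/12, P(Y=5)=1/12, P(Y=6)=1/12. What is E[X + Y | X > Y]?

85/14

P(X > Y) = 7/12.
Summing (X+Y)·P(x,y) over outcomes with X > Y gives 85/24.
E[X + Y | X > Y] = (85/24) / (7/12) = 85/14.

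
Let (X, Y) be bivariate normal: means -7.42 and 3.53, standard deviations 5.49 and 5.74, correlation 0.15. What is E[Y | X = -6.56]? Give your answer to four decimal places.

For a bivariate normal, E[Y | X=x] = μ_Y + ρ·(σ_Y/σ_X)·(x − μ_X).
E[Y | X=-6.56] = 3.53 + (0.15)·(5.74/5.49)·(-6.56 − (-7.42)) = 3.53 + (0.15683)·(0.86) = 3.6649.

3.6649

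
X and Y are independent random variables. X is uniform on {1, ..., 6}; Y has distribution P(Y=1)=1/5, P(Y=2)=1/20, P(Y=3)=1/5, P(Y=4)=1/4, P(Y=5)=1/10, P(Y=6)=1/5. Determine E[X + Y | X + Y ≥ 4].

829/111

P(X + Y ≥ 4) = 37/40.
Summing (X+Y)·P(x,y) over outcomes with X + Y ≥ 4 gives 829/120.
E[X + Y | X + Y ≥ 4] = (829/120) / (37/40) = 829/111.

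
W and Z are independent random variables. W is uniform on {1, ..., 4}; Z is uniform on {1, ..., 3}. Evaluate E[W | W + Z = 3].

3/2

Outcomes with W + Z = 3: (1,2), (2,1), each with probability 1/12.
E[W | W + Z = 3] = (1 + 2) / 2 = 3/2.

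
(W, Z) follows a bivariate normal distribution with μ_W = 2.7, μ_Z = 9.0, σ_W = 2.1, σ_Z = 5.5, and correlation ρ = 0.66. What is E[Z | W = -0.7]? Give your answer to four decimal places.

3.1229

E[Z | W=x] = μ_Z + ρ(σ_Z/σ_W)(x − μ_W) for jointly normal variables.
E[Z | W=-0.7] = 9.0 + (0.66)·(5.5/2.1)·(-0.7 − (2.7)) = 9.0 + (1.72857)·(-3.4) = 3.1229.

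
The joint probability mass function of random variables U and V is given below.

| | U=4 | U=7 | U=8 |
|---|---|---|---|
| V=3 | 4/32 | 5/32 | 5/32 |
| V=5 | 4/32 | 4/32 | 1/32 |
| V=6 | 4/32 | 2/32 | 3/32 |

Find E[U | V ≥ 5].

P(V ≥ 5) = 9/16.
Summing U·P(U=x,V=y) over the conditioning event gives 53/16.
E[U | V ≥ 5] = (53/16) / (9/16) = 53/9.

53/9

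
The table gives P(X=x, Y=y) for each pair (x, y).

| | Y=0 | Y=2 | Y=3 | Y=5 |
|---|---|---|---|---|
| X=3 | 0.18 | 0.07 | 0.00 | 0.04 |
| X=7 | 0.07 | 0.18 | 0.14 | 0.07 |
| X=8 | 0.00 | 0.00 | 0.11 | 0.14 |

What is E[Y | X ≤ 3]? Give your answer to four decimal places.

1.1724

P(X ≤ 3) = 0.29.
Σ Y·P over the event = 0·(0.18) + 2·(0.07) + 5·(0.04) = 0.34.
E[Y | X ≤ 3] = (0.34) / (0.29) = 1.1724.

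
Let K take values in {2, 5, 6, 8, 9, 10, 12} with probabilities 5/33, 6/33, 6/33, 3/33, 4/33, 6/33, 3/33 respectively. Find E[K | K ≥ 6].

96/11

P(K ≥ 6) = 2/3.
Σ over the event: 6·2/11 + 8·1/11 + 9·4/33 + 10·2/11 + 12·1/11 = 64/11.
E[K | K ≥ 6] = (64/11) / (2/3) = 96/11.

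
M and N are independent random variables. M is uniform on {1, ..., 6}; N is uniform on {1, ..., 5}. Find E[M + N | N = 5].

Outcomes with N = 5: (1,5), (2,5), (3,5), (4,5), (5,5), (6,5), each with probability 1/30.
E[M + N | N = 5] = (6 + 7 + 8 + 9 + 10 + 11) / 6 = 17/2.

17/2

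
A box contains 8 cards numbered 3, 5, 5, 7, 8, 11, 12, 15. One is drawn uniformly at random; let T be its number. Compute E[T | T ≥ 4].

9

P(T ≥ 4) = 7/8.
Σ over the event: 5·1/4 + 7·1/8 + 8·1/8 + 11·1/8 + 12·1/8 + 15·1/8 = 63/8.
E[T | T ≥ 4] = (63/8) / (7/8) = 9.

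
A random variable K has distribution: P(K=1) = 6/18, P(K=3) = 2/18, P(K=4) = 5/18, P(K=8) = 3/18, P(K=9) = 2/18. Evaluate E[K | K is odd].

3

P(K is odd) = 5/9.
Σ over the event: 1·1/3 + 3·1/9 + 9·1/9 = 5/3.
E[K | K is odd] = (5/3) / (5/9) = 3.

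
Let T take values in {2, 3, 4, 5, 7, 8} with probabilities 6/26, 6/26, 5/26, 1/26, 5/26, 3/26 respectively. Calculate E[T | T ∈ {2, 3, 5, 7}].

35/9

P(T ∈ {2, 3, 5, 7}) = 9/13.
Σ over the event: 2·3/13 + 3·3/13 + 5·1/26 + 7·5/26 = 35/13.
E[T | T ∈ {2, 3, 5, 7}] = (35/13) / (9/13) = 35/9.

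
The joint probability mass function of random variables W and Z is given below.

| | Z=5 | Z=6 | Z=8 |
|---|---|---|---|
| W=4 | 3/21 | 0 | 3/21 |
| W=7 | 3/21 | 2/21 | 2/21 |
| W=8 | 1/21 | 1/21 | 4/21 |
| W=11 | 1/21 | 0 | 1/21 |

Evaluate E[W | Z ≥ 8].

P(Z ≥ 8) = 10/21.
Σ W·P over the event = 4·(3/21) + 7·(2/21) + 8·(4/21) + 11·(1/21) = 23/7.
E[W | Z ≥ 8] = (23/7) / (10/21) = 69/10.

69/10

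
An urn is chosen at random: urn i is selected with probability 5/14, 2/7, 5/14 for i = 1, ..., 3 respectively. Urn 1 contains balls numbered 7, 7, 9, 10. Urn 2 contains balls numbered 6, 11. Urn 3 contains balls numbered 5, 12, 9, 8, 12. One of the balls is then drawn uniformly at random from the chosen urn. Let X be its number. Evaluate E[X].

485/56

E[X | urn 1] = (7+7+9+10)/4 = 33/4.
E[X | urn 2] = (6+11)/2 = 17/2.
E[X | urn 3] = (5+12+9+8+12)/5 = 46/5.
E[X] = (5/14)·(33/4) + (2/7)·(17/2) + (5/14)·(46/5) = 485/56.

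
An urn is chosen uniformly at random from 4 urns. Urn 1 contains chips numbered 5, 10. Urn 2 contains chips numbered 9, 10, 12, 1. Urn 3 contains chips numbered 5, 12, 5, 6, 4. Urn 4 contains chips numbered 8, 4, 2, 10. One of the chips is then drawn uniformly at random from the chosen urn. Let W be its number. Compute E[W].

279/40

E[W | urn 1] = (5+10)/2 = 15/2.
E[W | urn 2] = (9+10+12+1)/4 = 8.
E[W | urn 3] = (5+12+5+6+4)/5 = 32/5.
E[W | urn 4] = (8+4+2+10)/4 = 6.
E[W] = (1/4)·(15/2) + (1/4)·(8) + (1/4)·(32/5) + (1/4)·(6) = 279/40.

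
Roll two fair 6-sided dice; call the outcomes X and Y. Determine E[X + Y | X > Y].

P(X > Y) = 5/12.
Summing (X+Y)·P(x,y) over outcomes with X > Y gives 35/12.
E[X + Y | X > Y] = (35/12) / (5/12) = 7.

7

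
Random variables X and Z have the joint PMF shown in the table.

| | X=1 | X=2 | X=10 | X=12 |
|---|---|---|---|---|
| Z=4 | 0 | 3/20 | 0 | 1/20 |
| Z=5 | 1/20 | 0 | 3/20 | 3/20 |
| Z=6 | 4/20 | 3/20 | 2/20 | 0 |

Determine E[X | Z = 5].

P(Z = 5) = 7/20.
Σ X·P over the event = 1·(1/20) + 10·(3/20) + 12·(3/20) = 67/20.
E[X | Z = 5] = (67/20) / (7/20) = 67/7.

67/7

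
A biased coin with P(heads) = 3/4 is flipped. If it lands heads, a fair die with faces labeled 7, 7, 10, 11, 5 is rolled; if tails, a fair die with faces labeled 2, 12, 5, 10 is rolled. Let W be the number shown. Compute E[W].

E[W | heads] = (7+7+10+11+5)/5 = 8.
E[W | tails] = (2+12+5+10)/4 = 29/4.
E[W] = (3/4)·(8) + (1/4)·(29/4) = 125/16.

125/16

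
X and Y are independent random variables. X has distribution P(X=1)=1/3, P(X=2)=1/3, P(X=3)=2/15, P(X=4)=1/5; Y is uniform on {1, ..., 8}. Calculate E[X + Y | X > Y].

P(X > Y) = 3/20.
Summing (X+Y)·P(x,y) over outcomes with X > Y gives 29/40.
E[X + Y | X > Y] = (29/40) / (3/20) = 29/6.

29/6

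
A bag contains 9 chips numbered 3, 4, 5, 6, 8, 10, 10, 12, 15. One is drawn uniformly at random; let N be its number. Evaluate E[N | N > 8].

P(N > 8) = 4/9.
Σ over the event: 10·2/9 + 12·1/9 + 15·1/9 = 47/9.
E[N | N > 8] = (47/9) / (4/9) = 47/4.

47/4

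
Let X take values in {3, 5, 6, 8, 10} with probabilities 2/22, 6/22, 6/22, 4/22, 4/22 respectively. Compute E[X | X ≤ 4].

P(X ≤ 4) = 1/11.
Σ over the event: 3·1/11 = 3/11.
E[X | X ≤ 4] = (3/11) / (1/11) = 3.

3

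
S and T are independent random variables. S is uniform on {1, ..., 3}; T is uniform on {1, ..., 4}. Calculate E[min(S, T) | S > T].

P(S > T) = 1/4.
Summing min(S,T)·P(x,y) over outcomes with S > T gives 1/3.
E[min(S, T) | S > T] = (1/3) / (1/4) = 4/3.

4/3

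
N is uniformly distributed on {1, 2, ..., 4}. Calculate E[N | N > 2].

7/2

Given N > 2, N is equally likely to be any of {3, 4}.
E[N | N > 2] = (3 + 4) / 2 = 7/2.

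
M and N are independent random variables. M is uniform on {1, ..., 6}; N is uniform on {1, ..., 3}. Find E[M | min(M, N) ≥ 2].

4

Outcomes with min(M, N) ≥ 2: (2,2), (2,3), (3,2), (3,3), (4,2), (4,3), (5,2), (5,3), (6,2), (6,3), each with probability 1/18.
E[M | min(M, N) ≥ 2] = (2 + 2 + 3 + 3 + 4 + 4 + 5 + 5 + 6 + 6) / 10 = 4.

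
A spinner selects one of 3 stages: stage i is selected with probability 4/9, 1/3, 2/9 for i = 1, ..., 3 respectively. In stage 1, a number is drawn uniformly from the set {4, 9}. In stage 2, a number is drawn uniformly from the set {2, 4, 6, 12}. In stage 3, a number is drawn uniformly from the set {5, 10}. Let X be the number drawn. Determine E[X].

59/9

E[X | stage 1] = (4+9)/2 = 13/2.
E[X | stage 2] = (2+4+6+12)/4 = 6.
E[X | stage 3] = (5+10)/2 = 15/2.
E[X] = (4/9)·(13/2) + (1/3)·(6) + (2/9)·(15/2) = 59/9.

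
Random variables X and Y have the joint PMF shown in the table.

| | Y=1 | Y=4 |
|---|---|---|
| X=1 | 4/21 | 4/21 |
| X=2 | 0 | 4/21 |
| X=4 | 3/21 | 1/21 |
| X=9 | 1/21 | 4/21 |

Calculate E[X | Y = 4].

P(Y = 4) = 13/21.
Σ X·P over the event = 1·(4/21) + 2·(4/21) + 4·(1/21) + 9·(4/21) = 52/21.
E[X | Y = 4] = (52/21) / (13/21) = 4.

4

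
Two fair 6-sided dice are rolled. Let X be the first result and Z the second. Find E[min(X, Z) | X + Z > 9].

29/6

P(X + Z > 9) = 1/6.
Summing min(X,Z)·P(x,y) over outcomes with X + Z > 9 gives 29/36.
E[min(X, Z) | X + Z > 9] = (29/36) / (1/6) = 29/6.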